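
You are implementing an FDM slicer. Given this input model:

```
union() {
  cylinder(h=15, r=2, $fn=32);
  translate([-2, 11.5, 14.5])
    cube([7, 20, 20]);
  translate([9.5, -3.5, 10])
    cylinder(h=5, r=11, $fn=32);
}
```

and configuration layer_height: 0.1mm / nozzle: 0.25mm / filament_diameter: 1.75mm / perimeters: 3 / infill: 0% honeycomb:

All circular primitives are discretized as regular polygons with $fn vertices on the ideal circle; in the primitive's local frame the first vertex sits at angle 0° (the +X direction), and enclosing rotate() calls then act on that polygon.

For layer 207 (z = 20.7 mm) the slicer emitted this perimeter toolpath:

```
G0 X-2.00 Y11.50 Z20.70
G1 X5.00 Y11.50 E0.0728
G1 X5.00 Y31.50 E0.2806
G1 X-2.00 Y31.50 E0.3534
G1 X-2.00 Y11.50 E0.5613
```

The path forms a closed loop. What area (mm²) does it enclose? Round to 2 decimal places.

140.00 mm²

Apply the shoelace formula to the sequence of (X, Y) vertices; enclosed area = 140.00 mm².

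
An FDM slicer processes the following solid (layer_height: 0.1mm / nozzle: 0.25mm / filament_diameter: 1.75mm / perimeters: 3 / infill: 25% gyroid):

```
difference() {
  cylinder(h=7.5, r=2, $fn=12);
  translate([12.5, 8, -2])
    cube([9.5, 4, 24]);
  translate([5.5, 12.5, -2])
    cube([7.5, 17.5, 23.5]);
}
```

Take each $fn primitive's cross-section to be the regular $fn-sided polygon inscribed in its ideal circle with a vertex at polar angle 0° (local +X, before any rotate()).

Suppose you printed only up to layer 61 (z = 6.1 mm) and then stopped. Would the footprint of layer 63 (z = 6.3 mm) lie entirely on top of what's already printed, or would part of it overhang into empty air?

entirely on top

Compare the two slices. At z = 6.1: the cylinder: section is a regular 12-gon, circumradius r=2 (area = (12/2)·2.000²·sin(360°/12) = 12.00 mm²); the cube at (12.5, 8) (footprint 9.5×4) is included at this height (area 38.00 mm²); the cube at (5.5, 12.5) is present — its section is the full 7.5×17.5 rectangle (area 131.25 mm²); After the difference (first − rest): starting from the r=2 cylinder (12.00 mm²), the 9.5×4 cube at (12.5, 8) misses the remaining region (no effect); the 7.5×17.5 cube at (5.5, 12.5) misses the remaining region (no effect) — area = 12.00 mm². At z = 6.3: the cylinder: section is a regular 12-gon, circumradius r=2 (area = (12/2)·2.000²·sin(360°/12) = 12.00 mm²); the cube at (12.5, 8) is present — its section is the full 9.5×4 rectangle (area 38.00 mm²); the 7.5×17.5 cube at (5.5, 12.5) contributes its full rectangle (area 131.25 mm²); Taking the first minus the rest: starting from the r=2 cylinder (12.00 mm²), the 9.5×4 cube at (12.5, 8) misses the remaining region (no effect); the 7.5×17.5 cube at (5.5, 12.5) misses the remaining region (no effect) — area = 12.00 mm². Checking containment: the cross-section at z = 6.3 is a subset of the cross-section at z = 6.1.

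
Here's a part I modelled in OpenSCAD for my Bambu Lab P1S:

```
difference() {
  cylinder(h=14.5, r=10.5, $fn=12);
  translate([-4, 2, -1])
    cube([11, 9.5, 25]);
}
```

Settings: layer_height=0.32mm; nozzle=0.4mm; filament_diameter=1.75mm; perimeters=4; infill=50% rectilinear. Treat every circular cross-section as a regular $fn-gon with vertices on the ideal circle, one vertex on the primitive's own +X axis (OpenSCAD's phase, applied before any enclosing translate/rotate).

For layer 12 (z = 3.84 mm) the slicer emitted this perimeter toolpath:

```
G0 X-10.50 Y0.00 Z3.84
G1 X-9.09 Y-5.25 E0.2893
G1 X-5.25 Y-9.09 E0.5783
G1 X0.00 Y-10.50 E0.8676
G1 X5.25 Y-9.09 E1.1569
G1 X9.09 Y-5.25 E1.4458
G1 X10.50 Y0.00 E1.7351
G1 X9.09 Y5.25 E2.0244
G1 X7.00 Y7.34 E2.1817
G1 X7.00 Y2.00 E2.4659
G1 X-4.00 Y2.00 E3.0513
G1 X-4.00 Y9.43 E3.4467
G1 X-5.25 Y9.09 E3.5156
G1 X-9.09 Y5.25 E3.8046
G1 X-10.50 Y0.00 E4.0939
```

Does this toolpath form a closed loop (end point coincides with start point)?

Start point (G0): (-10.50, 0.00). End point (last G1): the path returns to the start — closed.

yes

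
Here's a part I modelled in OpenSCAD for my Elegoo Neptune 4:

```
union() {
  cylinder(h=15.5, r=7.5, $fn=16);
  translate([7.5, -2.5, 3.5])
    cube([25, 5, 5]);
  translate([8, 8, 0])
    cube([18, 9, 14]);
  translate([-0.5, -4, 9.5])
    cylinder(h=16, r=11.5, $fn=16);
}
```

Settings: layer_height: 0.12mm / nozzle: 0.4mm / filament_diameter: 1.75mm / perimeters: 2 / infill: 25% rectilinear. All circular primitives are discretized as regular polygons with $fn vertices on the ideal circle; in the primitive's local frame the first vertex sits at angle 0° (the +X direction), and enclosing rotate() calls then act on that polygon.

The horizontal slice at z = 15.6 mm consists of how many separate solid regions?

1

At z = 15.6 mm: the cylinder is absent (z outside [0, 15.5]); the cube at (7.5, -2.5) does not reach this height (z outside [3.5, 8.5]); the cube at (8, 8) is absent (z outside [0, 14]); the cylinder at (-0.5, -4): section is a regular 16-gon, circumradius r=11.5; Merging all regions: only the r=11.5 cylinder at (-0.5, -4) is present, so the union is just that shape — 1 connected region. The result has 1 disconnected region.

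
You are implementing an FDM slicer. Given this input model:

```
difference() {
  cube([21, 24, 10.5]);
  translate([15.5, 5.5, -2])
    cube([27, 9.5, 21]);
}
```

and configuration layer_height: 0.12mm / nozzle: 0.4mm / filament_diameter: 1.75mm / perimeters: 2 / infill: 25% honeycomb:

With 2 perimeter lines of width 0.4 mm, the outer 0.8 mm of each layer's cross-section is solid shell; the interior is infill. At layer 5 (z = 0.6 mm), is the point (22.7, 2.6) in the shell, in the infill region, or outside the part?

outside

At z = 0.6 mm: the cube is present — its section is the full 21×24 rectangle; the cube at (15.5, 5.5) is present — its section is the full 27×9.5 rectangle; Subtracting the remaining from the first: starting from the 21×24 cube, the 27×9.5 cube at (15.5, 5.5) partially overlaps it — only the 52.25 mm² overlap (of its 256.50 mm²) is removed, clipping the outline — 1 connected region. Overall, the cross-section is a single solid region. The nearest boundary edge runs (21.00, 5.50)→(21.00, 0.00); distance from the point to it = 1.70 mm. The point is not inside any of the regions above, so it lies outside the cross-section (1.70 mm from the nearest boundary).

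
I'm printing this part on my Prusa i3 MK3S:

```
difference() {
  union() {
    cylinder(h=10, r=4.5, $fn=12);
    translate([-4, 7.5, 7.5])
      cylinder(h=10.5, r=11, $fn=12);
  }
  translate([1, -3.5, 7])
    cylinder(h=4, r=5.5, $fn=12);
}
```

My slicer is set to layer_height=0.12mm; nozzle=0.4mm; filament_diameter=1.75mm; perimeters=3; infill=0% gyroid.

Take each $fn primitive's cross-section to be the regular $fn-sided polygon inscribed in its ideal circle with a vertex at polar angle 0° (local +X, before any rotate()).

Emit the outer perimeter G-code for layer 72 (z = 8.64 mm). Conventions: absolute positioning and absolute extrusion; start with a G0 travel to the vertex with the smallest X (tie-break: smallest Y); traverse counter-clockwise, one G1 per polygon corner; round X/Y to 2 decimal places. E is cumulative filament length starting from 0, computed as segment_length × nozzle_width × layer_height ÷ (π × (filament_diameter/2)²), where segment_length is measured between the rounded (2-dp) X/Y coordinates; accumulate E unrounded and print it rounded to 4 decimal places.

At z = 8.64 mm: the r=4.5 cylinder gives a regular 12-gon of circumradius 4.5 (constant along its height); the r=11 cylinder at (-4, 7.5) contributes a regular 12-gon of circumradius 11; Combining (union): the regions partially overlap (shared area 46.98 mm²), so overlapping operands fuse into one piece — 1 connected region; the cylinder at (1, -3.5): section is a regular 12-gon, circumradius r=5.5; Taking the first minus the rest: starting from the result so far, the r=5.5 cylinder at (1, -3.5) partially overlaps it — only the 40.91 mm² overlap (of its 90.75 mm²) is removed, clipping the outline — 1 connected region. The outline is a single polygon with 17 vertices. Extrusion per mm of travel: 0.4 × 0.12 / (π × 0.875²) = 0.019956. Accumulating E over each segment gives final E = 1.4037.

G0 X-15.00 Y7.50 Z8.64
G1 X-13.53 Y2.00 E0.1136
G1 X-9.50 Y-2.03 E0.2273
G1 X-4.47 Y-3.38 E0.3313
G1 X-3.76 Y-0.75 E0.3856
G1 X-1.75 Y1.26 E0.4424
G1 X1.00 Y2.00 E0.4992
G1 X3.75 Y1.26 E0.5560
G1 X4.31 Y0.70 E0.5718
G1 X4.29 Y0.77 E0.5733
G1 X5.53 Y2.00 E0.6081
G1 X7.00 Y7.50 E0.7218
G1 X5.53 Y13.00 E0.8354
G1 X1.50 Y17.03 E0.9491
G1 X-4.00 Y18.50 E1.0627
G1 X-9.50 Y17.03 E1.1763
G1 X-13.53 Y13.00 E1.2901
G1 X-15.00 Y7.50 E1.4037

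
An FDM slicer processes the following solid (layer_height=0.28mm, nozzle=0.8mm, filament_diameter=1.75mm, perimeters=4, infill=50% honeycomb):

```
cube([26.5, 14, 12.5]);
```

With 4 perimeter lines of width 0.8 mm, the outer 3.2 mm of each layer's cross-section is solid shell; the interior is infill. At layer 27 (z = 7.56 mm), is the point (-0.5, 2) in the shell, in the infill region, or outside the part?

At z = 7.56 mm: the 26.5×14 cube contributes its full rectangle. Overall, the cross-section is a single solid region. The nearest boundary edge runs (0.00, 14.00)→(0.00, 0.00); distance from the point to it = 0.50 mm. The point is not inside any of the regions above, so it lies outside the cross-section (0.50 mm from the nearest boundary).

outside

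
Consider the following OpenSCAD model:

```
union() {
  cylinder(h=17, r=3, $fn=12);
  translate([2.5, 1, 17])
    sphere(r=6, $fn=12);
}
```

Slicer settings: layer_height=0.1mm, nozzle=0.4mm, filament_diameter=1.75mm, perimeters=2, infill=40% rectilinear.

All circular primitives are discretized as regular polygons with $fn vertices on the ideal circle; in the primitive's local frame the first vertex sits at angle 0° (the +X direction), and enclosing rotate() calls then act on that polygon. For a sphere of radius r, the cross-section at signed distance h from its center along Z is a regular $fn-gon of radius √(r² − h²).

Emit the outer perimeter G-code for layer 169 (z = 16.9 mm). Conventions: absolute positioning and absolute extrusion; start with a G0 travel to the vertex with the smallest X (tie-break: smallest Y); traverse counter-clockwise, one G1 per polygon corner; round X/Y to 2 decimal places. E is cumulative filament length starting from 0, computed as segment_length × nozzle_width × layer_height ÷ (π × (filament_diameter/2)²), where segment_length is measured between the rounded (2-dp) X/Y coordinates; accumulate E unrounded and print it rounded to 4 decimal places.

At z = 16.9 mm: the cylinder: section is a regular 12-gon, circumradius r=3; the r=6 sphere at (2.5, 1) contributes a regular 12-gon of circumradius √(6²−0.1²) = 5.999; Merging all regions: the r=3 cylinder lies entirely inside the r=6 sphere at (2.5, 1), so the union is just the r=6 sphere at (2.5, 1) — 1 connected region. The outline is a single polygon with 12 vertices. Extrusion per mm of travel: 0.4 × 0.1 / (π × 0.875²) = 0.016630. Accumulating E over each segment gives final E = 0.6200.

G0 X-3.50 Y1.00 Z16.90
G1 X-2.70 Y-2.00 E0.0516
G1 X-0.50 Y-4.20 E0.1034
G1 X2.50 Y-5.00 E0.1550
G1 X5.50 Y-4.20 E0.2066
G1 X7.70 Y-2.00 E0.2584
G1 X8.50 Y1.00 E0.3100
G1 X7.70 Y4.00 E0.3616
G1 X5.50 Y6.20 E0.4134
G1 X2.50 Y7.00 E0.4650
G1 X-0.50 Y6.20 E0.5167
G1 X-2.70 Y4.00 E0.5684
G1 X-3.50 Y1.00 E0.6200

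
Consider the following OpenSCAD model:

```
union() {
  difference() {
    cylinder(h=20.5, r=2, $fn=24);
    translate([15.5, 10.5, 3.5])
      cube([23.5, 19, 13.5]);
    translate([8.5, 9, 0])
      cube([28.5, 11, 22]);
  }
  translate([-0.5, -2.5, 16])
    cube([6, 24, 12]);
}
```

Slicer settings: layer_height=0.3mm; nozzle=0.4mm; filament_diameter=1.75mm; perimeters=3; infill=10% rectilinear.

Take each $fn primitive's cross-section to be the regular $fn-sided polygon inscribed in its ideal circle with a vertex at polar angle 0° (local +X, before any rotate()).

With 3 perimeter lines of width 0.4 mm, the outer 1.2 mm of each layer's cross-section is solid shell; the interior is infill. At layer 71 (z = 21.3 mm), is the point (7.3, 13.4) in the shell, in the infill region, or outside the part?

outside

At z = 21.3 mm: the cylinder is absent (z outside [0, 20.5]); the cube at (15.5, 10.5) is not intersected at this z (z outside [3.5, 17]); the cube at (8.5, 9) is present — its section is the full 28.5×11 rectangle; After the difference (first − rest): the first operand is absent here, so nothing remains; the cube at (-0.5, -2.5) is present — its section is the full 6×24 rectangle; Taking the union: only the 6×24 cube at (-0.5, -2.5) is present, so the union is just that shape — 1 connected region. Overall, the cross-section is a single solid region. The nearest boundary edge runs (5.50, -2.50)→(5.50, 21.50); distance from the point to it = 1.80 mm. The point is not inside any of the regions above, so it lies outside the cross-section (1.80 mm from the nearest boundary).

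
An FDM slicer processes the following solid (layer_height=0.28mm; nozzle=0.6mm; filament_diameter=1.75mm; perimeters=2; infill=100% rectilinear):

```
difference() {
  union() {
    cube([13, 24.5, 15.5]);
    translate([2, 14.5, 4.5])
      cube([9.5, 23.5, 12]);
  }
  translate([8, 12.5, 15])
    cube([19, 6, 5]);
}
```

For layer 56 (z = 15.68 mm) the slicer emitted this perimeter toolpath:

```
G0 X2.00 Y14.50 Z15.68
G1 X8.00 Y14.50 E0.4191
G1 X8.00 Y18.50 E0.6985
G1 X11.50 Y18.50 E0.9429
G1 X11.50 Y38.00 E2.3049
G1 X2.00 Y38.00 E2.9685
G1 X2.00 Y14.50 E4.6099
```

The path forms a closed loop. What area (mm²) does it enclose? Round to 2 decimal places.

Apply the shoelace formula to the sequence of (X, Y) vertices; enclosed area = 209.25 mm².

209.25 mm²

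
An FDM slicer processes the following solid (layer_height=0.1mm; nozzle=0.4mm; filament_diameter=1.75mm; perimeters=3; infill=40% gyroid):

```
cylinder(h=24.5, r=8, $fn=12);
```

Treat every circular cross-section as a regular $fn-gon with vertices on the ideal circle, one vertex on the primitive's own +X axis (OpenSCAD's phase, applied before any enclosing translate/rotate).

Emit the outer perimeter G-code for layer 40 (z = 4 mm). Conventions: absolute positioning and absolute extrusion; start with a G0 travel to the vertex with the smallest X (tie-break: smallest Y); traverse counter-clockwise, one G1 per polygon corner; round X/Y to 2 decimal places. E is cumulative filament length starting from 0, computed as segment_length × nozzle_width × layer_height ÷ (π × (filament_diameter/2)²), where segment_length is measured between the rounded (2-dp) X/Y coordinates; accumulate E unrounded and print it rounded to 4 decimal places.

G0 X-8.00 Y0.00 Z4.00
G1 X-6.93 Y-4.00 E0.0689
G1 X-4.00 Y-6.93 E0.1378
G1 X0.00 Y-8.00 E0.2066
G1 X4.00 Y-6.93 E0.2755
G1 X6.93 Y-4.00 E0.3444
G1 X8.00 Y0.00 E0.4133
G1 X6.93 Y4.00 E0.4821
G1 X4.00 Y6.93 E0.5510
G1 X0.00 Y8.00 E0.6199
G1 X-4.00 Y6.93 E0.6887
G1 X-6.93 Y4.00 E0.7577
G1 X-8.00 Y0.00 E0.8265

At z = 4 mm: the r=8 cylinder gives a regular 12-gon of circumradius 8 (constant along its height). The outline is a single polygon with 12 vertices. Extrusion per mm of travel: 0.4 × 0.1 / (π × 0.875²) = 0.016630. Accumulating E over each segment gives final E = 0.8265.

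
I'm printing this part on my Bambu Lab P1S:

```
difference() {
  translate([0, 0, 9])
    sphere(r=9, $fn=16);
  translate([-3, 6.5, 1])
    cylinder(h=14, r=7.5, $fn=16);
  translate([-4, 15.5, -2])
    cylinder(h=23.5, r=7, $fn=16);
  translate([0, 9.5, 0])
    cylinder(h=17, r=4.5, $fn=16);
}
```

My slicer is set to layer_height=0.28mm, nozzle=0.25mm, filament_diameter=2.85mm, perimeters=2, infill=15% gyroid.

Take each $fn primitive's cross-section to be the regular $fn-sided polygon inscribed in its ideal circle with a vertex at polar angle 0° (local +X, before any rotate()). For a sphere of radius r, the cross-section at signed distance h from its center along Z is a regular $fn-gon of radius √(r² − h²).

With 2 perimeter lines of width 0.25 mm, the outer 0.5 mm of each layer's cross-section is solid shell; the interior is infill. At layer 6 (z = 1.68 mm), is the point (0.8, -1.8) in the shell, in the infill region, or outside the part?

At z = 1.68 mm: the sphere: section is a regular 16-gon, circumradius = √(r²−h²) = √(9²−7.32²) = 5.236; the r=7.5 cylinder at (-3, 6.5) gives a regular 16-gon of circumradius 7.5 (constant along its height); the r=7 cylinder at (-4, 15.5) contributes a regular 16-gon of circumradius 7; the r=4.5 cylinder at (0, 9.5) contributes a regular 16-gon of circumradius 4.5; After the difference (first − rest): starting from the r=9 sphere, the r=7.5 cylinder at (-3, 6.5) partially overlaps it — only the 38.04 mm² overlap (of its 172.21 mm²) is removed, clipping the outline; the r=7 cylinder at (-4, 15.5) misses the remaining region (no effect); the r=4.5 cylinder at (0, 9.5) misses the remaining region (no effect) — 1 connected region. Overall, the cross-section is a single solid region. The nearest boundary edge runs (-0.13, -0.43)→(2.30, 1.20); distance from the point to it = 1.66 mm. The point is inside the cross-section and 1.66 mm from the nearest boundary — more than the 0.5 mm shell width (2 × 0.25), so it's in the infill interior.

infill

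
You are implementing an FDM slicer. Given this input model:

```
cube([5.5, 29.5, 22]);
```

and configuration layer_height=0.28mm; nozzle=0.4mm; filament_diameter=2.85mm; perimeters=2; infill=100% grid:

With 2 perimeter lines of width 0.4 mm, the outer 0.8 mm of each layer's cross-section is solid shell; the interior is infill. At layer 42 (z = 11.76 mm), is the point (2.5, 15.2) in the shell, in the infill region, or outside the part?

infill

At z = 11.76 mm: the 5.5×29.5 cube contributes its full rectangle. Overall, the cross-section is a single solid region. The nearest boundary edge runs (0.00, 29.50)→(0.00, 0.00); distance from the point to it = 2.50 mm. The point is inside the cross-section and 2.50 mm from the nearest boundary — more than the 0.8 mm shell width (2 × 0.4), so it's in the infill interior.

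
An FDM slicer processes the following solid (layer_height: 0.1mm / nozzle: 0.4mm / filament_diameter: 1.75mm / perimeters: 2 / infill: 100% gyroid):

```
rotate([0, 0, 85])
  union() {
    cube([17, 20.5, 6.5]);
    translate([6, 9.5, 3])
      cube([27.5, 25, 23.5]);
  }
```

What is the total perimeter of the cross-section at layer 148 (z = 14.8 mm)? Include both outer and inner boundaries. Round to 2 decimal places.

At z = 14.8 mm: the cube is not intersected at this z (z outside [0, 6.5]); the 27.5×25 cube at (6, 9.5) contributes its full rectangle (perimeter 105.00 mm); Combining (union): only the 27.5×25 cube at (6, 9.5) is present, so the union is just that shape — boundary = 105.00 mm; (whole slice rotated 85° about Z — lengths, areas and connectivity unchanged). Overall, the cross-section is a single solid region. Total boundary length (outer) = 105.00 mm.

105.00 mm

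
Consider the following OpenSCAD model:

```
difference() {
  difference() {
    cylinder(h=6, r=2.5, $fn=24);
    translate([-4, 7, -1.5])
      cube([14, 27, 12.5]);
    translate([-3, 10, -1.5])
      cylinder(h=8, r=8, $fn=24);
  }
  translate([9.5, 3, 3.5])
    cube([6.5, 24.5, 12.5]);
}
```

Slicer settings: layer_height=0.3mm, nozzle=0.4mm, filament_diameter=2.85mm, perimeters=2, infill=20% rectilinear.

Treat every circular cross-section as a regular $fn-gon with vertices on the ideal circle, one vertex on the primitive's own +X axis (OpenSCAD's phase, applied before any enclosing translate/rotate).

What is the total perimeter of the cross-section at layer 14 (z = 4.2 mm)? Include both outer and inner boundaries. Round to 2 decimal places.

15.66 mm

At z = 4.2 mm: the r=2.5 cylinder gives a regular 24-gon of circumradius 2.5 (constant along its height) (perimeter = 2·24·2.500·sin(180°/24) = 15.66 mm); the 14×27 cube at (-4, 7) contributes its full rectangle (perimeter 82.00 mm); the r=8 cylinder at (-3, 10) contributes a regular 24-gon of circumradius 8 (perimeter = 2·24·8.000·sin(180°/24) = 50.12 mm); Subtracting the remaining from the first: starting from the r=2.5 cylinder, the 14×27 cube at (-4, 7) misses the remaining region (no effect); the r=8 cylinder at (-3, 10) partially overlaps it — only the 0.01 mm² overlap (of its 198.77 mm²) is removed, clipping the outline — boundary = 15.66 mm; the 6.5×24.5 cube at (9.5, 3) contributes its full rectangle (perimeter 62.00 mm); After the difference (first − rest): starting from that combined region, the 6.5×24.5 cube at (9.5, 3) misses the remaining region (no effect) — boundary = 15.66 mm. Overall, the cross-section is a single solid region. Total boundary length (outer) = 15.66 mm.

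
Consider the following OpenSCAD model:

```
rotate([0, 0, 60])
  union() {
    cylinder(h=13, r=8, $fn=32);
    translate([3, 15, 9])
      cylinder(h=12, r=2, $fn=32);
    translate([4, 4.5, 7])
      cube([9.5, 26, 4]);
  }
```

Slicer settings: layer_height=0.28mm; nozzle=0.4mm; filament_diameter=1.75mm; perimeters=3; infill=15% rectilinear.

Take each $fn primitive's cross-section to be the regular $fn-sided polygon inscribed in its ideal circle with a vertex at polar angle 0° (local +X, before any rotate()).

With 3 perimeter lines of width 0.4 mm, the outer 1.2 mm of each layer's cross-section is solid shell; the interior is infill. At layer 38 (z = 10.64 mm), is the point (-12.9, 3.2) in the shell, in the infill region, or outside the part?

outside

At z = 10.64 mm: the r=8 cylinder gives a regular 32-gon of circumradius 8 (constant along its height); the cylinder at (3, 15): section is a regular 32-gon, circumradius r=2; the cube at (4, 4.5) (footprint 9.5×26) is included at this height; Merging all regions: the regions partially overlap (shared area 5.99 mm²), so overlapping operands fuse into one piece — 1 connected region; (whole slice rotated 60° about Z — lengths, areas and connectivity unchanged). Overall, the cross-section is a single solid region. Undo the 60° rotation: the query point maps to (-3.679, 12.772) in the un-rotated model frame. The nearest boundary edge runs (1.15, 14.23)→(1.04, 14.61); distance from the point to it = 5.05 mm. The point is not inside any of the regions above, so it lies outside the cross-section (5.05 mm from the nearest boundary).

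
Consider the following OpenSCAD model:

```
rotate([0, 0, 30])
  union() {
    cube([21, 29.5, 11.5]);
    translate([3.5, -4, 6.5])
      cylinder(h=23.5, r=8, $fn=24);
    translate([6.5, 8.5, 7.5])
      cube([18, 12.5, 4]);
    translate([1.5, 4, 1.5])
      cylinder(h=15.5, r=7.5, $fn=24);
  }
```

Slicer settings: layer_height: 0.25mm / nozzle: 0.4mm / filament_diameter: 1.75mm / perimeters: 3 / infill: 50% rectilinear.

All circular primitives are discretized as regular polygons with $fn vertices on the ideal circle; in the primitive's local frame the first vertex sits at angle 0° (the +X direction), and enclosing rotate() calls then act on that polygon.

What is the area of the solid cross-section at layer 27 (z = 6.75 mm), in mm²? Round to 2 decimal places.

835.44 mm²

At z = 6.75 mm: the cube (footprint 21×29.5) is included at this height (area 619.50 mm²); the r=8 cylinder at (3.5, -4) contributes a regular 24-gon of circumradius 8 (area = (24/2)·8.000²·sin(360°/24) = 198.77 mm²); the cube at (6.5, 8.5) is absent (z outside [7.5, 11.5]); the r=7.5 cylinder at (1.5, 4) contributes a regular 24-gon of circumradius 7.5 (area = (24/2)·7.500²·sin(360°/24) = 174.70 mm²); Combining (union): the regions partially overlap — summed areas 992.98 mm² minus the doubly-counted overlap 157.54 mm² gives 835.44 mm² — area = 835.44 mm²; (whole slice rotated 30° about Z — lengths, areas and connectivity unchanged). Overall, the cross-section is a single solid region. Net area = 835.44 mm².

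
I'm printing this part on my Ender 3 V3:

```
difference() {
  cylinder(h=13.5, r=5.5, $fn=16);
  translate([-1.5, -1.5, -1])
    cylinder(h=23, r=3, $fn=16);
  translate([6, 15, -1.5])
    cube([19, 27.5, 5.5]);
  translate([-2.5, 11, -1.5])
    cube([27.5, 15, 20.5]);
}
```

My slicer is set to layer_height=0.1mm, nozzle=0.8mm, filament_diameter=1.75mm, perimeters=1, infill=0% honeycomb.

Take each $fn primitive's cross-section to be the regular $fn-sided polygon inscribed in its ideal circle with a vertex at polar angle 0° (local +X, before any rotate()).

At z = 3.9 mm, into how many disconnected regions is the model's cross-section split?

1

At z = 3.9 mm: the cylinder: section is a regular 16-gon, circumradius r=5.5; the cylinder at (-1.5, -1.5): section is a regular 16-gon, circumradius r=3; the cube at (6, 15) is present — its section is the full 19×27.5 rectangle; the cube at (-2.5, 11) (footprint 27.5×15) is included at this height; After the difference (first − rest): starting from the r=5.5 cylinder, the r=3 cylinder at (-1.5, -1.5) lies wholly inside it (removes its full 27.55 mm² and its 18.73 mm outline becomes a hole wall); the 19×27.5 cube at (6, 15) misses the remaining region (no effect); the 27.5×15 cube at (-2.5, 11) misses the remaining region (no effect) — 1 connected region with 1 hole. The result has 1 disconnected region.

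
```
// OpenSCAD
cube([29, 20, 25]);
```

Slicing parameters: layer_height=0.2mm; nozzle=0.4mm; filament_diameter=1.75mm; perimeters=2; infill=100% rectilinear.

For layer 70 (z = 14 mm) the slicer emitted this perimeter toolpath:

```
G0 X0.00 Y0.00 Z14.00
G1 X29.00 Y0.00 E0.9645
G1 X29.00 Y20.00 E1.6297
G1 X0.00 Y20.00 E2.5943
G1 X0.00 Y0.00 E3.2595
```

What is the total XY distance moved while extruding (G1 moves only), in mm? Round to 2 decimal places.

Sum the Euclidean lengths of each G1 segment: total = 98.00 mm.

98.00 mm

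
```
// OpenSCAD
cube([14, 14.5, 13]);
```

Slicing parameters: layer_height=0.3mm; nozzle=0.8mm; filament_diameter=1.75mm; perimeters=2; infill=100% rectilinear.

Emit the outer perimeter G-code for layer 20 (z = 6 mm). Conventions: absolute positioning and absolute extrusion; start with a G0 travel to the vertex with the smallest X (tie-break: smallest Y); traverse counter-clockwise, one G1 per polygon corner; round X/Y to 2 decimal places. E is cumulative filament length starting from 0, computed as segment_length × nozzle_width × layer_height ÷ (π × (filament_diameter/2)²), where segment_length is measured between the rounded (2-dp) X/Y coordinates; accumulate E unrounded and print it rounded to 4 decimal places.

G0 X0.00 Y0.00 Z6.00
G1 X14.00 Y0.00 E1.3969
G1 X14.00 Y14.50 E2.8437
G1 X0.00 Y14.50 E4.2407
G1 X0.00 Y0.00 E5.6875

At z = 6 mm: the cube (footprint 14×14.5) is included at this height. The outline is a single polygon with 4 vertices. Extrusion per mm of travel: 0.8 × 0.3 / (π × 0.875²) = 0.099780. Accumulating E over each segment gives final E = 5.6875.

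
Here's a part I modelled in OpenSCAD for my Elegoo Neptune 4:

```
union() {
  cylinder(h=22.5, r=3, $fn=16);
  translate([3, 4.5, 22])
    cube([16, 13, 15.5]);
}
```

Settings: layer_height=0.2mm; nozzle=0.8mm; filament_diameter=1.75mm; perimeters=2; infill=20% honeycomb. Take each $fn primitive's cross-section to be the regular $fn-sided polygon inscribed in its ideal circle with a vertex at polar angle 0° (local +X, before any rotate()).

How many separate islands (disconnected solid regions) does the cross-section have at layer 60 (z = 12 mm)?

At z = 12 mm: the r=3 cylinder contributes a regular 16-gon of circumradius 3; the cube at (3, 4.5) is not intersected at this z (z outside [22, 37.5]); Combining (union): only the r=3 cylinder is present, so the union is just that shape — 1 connected region. Overall, the cross-section is a single solid region. Island count = 1.

1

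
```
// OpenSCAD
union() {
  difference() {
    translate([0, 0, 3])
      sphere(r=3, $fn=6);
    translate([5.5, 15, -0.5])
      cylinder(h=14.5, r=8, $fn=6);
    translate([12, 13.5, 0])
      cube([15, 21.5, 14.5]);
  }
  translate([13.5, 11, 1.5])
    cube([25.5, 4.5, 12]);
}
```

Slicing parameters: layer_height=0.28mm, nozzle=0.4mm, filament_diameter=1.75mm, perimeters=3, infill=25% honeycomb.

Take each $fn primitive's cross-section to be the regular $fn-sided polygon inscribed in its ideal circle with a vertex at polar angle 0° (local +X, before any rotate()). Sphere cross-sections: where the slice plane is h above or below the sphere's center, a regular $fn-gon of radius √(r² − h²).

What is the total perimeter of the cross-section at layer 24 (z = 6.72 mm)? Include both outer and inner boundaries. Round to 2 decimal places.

At z = 6.72 mm: the sphere is not intersected at this z (|z−center|=3.720 > r=3); the cylinder at (5.5, 15): section is a regular 6-gon, circumradius r=8 (perimeter = 2·6·8.000·sin(180°/6) = 48.00 mm); the 15×21.5 cube at (12, 13.5) contributes its full rectangle (perimeter 73.00 mm); After the difference (first − rest): the first operand is absent here, so nothing remains; the 25.5×4.5 cube at (13.5, 11) contributes its full rectangle (perimeter 60.00 mm); Taking the union: only the 25.5×4.5 cube at (13.5, 11) is present, so the union is just that shape — boundary = 60.00 mm. Overall, the cross-section is a single solid region. Total boundary length (outer) = 60.00 mm.

60.00 mm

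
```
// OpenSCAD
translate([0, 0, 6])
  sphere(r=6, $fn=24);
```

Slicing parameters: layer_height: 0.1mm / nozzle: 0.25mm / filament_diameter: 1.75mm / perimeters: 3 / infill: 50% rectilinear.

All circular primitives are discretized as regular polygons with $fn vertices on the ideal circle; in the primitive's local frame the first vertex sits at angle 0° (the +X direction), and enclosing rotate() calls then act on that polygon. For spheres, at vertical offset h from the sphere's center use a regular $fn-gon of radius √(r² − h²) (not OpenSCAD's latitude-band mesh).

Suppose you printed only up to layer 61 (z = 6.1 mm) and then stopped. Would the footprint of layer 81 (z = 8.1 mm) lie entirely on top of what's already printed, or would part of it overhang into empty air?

Compare the two slices. At z = 6.1: the r=6 sphere slices to a regular 24-gon of circumradius 5.999 (√(r²−h²) with h=0.1 from center) (area = (24/2)·5.999²·sin(360°/24) = 111.78 mm²). At z = 8.1: the r=6 sphere slices to a regular 24-gon of circumradius 5.620 (√(r²−h²) with h=2.1 from center) (area = (24/2)·5.620²·sin(360°/24) = 98.11 mm²). Checking containment: the cross-section at z = 8.1 is a subset of the cross-section at z = 6.1.

entirely on top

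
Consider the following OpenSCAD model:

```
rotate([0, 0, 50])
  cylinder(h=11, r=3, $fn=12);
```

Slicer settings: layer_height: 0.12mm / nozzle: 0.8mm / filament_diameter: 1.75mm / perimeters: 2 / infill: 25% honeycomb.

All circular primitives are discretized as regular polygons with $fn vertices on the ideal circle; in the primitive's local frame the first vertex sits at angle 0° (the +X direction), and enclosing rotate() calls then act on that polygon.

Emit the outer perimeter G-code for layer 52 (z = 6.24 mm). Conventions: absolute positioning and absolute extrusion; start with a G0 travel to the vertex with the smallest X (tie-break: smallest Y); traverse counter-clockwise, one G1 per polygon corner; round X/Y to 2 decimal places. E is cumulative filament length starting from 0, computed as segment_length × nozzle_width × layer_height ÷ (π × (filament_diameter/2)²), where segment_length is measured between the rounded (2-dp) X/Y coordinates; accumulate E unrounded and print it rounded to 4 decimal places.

At z = 6.24 mm: the r=3 cylinder contributes a regular 12-gon of circumradius 3; (rotated 50° about Z; rotation is an isometry so areas/perimeters/island counts are preserved). The outline is a single polygon with 12 vertices. Extrusion per mm of travel: 0.8 × 0.12 / (π × 0.875²) = 0.039912. Accumulating E over each segment gives final E = 0.7438.

G0 X-2.95 Y0.52 Z6.24
G1 X-2.82 Y-1.03 E0.0621
G1 X-1.93 Y-2.30 E0.1240
G1 X-0.52 Y-2.95 E0.1859
G1 X1.03 Y-2.82 E0.2480
G1 X2.30 Y-1.93 E0.3099
G1 X2.95 Y-0.52 E0.3719
G1 X2.82 Y1.03 E0.4340
G1 X1.93 Y2.30 E0.4959
G1 X0.52 Y2.95 E0.5578
G1 X-1.03 Y2.82 E0.6199
G1 X-2.30 Y1.93 E0.6818
G1 X-2.95 Y0.52 E0.7438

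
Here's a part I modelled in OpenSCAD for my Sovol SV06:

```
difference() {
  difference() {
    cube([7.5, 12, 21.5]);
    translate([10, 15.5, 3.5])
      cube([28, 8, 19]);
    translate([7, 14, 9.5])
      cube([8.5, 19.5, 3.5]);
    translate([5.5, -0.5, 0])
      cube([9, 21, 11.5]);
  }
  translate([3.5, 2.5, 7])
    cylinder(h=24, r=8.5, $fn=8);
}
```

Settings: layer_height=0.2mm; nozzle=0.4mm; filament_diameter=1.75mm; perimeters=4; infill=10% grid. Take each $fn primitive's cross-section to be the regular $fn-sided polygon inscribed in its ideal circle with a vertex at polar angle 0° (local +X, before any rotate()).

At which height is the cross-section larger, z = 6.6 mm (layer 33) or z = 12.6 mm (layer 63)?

Layer 33 (z = 6.6): the cube is present — its section is the full 7.5×12 rectangle (area 90.00 mm²); the 28×8 cube at (10, 15.5) contributes its full rectangle (area 224.00 mm²); the cube at (7, 14) is not intersected at this z (z outside [9.5, 13]); the 9×21 cube at (5.5, -0.5) contributes its full rectangle (area 189.00 mm²); Taking the first minus the rest: starting from the 7.5×12 cube (90.00 mm²), the 28×8 cube at (10, 15.5) misses the remaining region (no effect); the 9×21 cube at (5.5, -0.5) partially overlaps it — only the 24.00 mm² overlap (of its 189.00 mm²) is removed, clipping the outline — area = 66.00 mm²; the cylinder at (3.5, 2.5) does not reach this height (z outside [7, 31]); Taking the first minus the rest: none of the subtracted shapes is present at this height, so that combined region is unchanged — area = 66.00 mm². So its area = 66.00 mm². Layer 63 (z = 12.6): the 7.5×12 cube contributes its full rectangle (area 90.00 mm²); the cube at (10, 15.5) is present — its section is the full 28×8 rectangle (area 224.00 mm²); the cube at (7, 14) is present — its section is the full 8.5×19.5 rectangle (area 165.75 mm²); the cube at (5.5, -0.5) does not reach this height (z outside [0, 11.5]); Subtracting the remaining from the first: starting from the 7.5×12 cube (90.00 mm²), the 28×8 cube at (10, 15.5) misses the remaining region (no effect); the 8.5×19.5 cube at (7, 14) misses the remaining region (no effect) — area = 90.00 mm²; the r=8.5 cylinder at (3.5, 2.5) gives a regular 8-gon of circumradius 8.5 (constant along its height) (area = (8/2)·8.500²·sin(360°/8) = 204.35 mm²); After the difference (first − rest): starting from the result so far (90.00 mm²), the r=8.5 cylinder at (3.5, 2.5) partially overlaps it — only the 76.65 mm² overlap (of its 204.35 mm²) is removed, clipping the outline — area = 13.35 mm². So its area = 13.35 mm². Layer 33 is larger (66.00 vs 13.35 mm²).

layer 33 (z = 6.6 mm)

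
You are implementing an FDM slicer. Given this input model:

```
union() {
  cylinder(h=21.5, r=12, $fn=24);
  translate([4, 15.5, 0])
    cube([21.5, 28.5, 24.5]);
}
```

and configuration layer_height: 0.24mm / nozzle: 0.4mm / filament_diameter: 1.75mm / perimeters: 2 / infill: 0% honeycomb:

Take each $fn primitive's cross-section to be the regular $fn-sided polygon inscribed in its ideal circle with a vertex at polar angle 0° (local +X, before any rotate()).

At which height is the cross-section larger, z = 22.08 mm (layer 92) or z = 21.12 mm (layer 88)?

layer 88 (z = 21.12 mm)

Layer 92 (z = 22.08): the cylinder does not reach this height (z outside [0, 21.5]); the cube at (4, 15.5) (footprint 21.5×28.5) is included at this height (area 612.75 mm²); Merging all regions: only the 21.5×28.5 cube at (4, 15.5) is present, so the union is just that shape — area = 612.75 mm². So its area = 612.75 mm². Layer 88 (z = 21.12): the r=12 cylinder gives a regular 24-gon of circumradius 12 (constant along its height) (area = (24/2)·12.000²·sin(360°/24) = 447.24 mm²); the 21.5×28.5 cube at (4, 15.5) contributes its full rectangle (area 612.75 mm²); Taking the union: the 2 present regions are separate (no shared area or edge), so areas and boundary lengths simply add and each stays a separate island — area = 1059.99 mm². So its area = 1059.99 mm². Layer 88 is larger (1059.99 vs 612.75 mm²).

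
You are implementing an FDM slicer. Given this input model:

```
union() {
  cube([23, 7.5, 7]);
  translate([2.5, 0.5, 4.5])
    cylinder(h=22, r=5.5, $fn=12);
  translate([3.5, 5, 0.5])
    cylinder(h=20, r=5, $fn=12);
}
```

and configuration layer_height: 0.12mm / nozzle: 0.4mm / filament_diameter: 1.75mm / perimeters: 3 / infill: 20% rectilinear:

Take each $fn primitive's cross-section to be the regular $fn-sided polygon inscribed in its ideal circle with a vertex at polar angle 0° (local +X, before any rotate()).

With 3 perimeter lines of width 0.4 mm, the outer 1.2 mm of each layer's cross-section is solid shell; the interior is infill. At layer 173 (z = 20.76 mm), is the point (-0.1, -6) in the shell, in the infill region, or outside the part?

outside

At z = 20.76 mm: the cube is absent (z outside [0, 7]); the cylinder at (2.5, 0.5): section is a regular 12-gon, circumradius r=5.5; the cylinder at (3.5, 5) does not reach this height (z outside [0.5, 20.5]); Merging all regions: only the r=5.5 cylinder at (2.5, 0.5) is present, so the union is just that shape — 1 connected region. Overall, the cross-section is a single solid region. The nearest boundary edge runs (-0.25, -4.26)→(2.50, -5.00); distance from the point to it = 1.64 mm. The point is not inside any of the regions above, so it lies outside the cross-section (1.64 mm from the nearest boundary).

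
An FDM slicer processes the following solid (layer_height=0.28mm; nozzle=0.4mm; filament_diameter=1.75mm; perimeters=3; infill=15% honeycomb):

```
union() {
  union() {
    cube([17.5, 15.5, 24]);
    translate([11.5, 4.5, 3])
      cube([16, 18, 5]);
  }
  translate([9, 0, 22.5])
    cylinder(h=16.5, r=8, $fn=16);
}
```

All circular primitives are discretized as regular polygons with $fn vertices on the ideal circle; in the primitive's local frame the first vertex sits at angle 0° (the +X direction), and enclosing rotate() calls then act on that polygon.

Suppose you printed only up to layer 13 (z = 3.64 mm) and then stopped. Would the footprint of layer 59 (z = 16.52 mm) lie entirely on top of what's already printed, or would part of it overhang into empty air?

entirely on top

Compare the two slices. At z = 3.64: the cube (footprint 17.5×15.5) is included at this height (area 271.25 mm²); the cube at (11.5, 4.5) (footprint 16×18) is included at this height (area 288.00 mm²); Taking the union: the regions partially overlap — summed areas 559.25 mm² minus the doubly-counted overlap 66.00 mm² gives 493.25 mm² — area = 493.25 mm²; the cylinder at (9, 0) is absent (z outside [22.5, 39]); Merging all regions: only the result so far is present, so the union is just that shape — area = 493.25 mm². At z = 16.52: the 17.5×15.5 cube contributes its full rectangle (area 271.25 mm²); the cube at (11.5, 4.5) is not intersected at this z (z outside [3, 8]); Taking the union: only the 17.5×15.5 cube is present, so the union is just that shape — area = 271.25 mm²; the cylinder at (9, 0) is not intersected at this z (z outside [22.5, 39]); Merging all regions: only the result so far is present, so the union is just that shape — area = 271.25 mm². Checking containment: the cross-section at z = 16.52 is a subset of the cross-section at z = 3.64.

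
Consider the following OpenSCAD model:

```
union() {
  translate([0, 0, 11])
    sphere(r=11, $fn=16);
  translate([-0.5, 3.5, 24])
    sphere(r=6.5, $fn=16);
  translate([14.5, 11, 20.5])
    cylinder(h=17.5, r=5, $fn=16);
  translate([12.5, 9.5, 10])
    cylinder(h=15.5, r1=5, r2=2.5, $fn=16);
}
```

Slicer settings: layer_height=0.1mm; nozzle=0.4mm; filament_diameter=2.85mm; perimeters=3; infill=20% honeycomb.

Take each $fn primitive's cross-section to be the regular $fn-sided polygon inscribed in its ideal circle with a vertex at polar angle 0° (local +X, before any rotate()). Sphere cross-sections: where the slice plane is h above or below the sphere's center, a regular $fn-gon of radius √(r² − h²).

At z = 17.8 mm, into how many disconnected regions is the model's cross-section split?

2

At z = 17.8 mm: the sphere: section is a regular 16-gon, circumradius = √(r²−h²) = √(11²−6.8²) = 8.646; the sphere at (-0.5, 3.5): section is a regular 16-gon, circumradius = √(r²−h²) = √(6.5²−6.2²) = 1.952; the cylinder at (14.5, 11) is absent (z outside [20.5, 38]); the cone at (12.5, 9.5): at t=0.503 of its height the radius interpolates to r₁+(r₂−r₁)t = 3.742, giving a regular 16-gon of that circumradius; Taking the union: the regions partially overlap (shared area 11.66 mm²), so overlapping operands fuse into one piece — 2 connected regions. The result has 2 disconnected regions.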